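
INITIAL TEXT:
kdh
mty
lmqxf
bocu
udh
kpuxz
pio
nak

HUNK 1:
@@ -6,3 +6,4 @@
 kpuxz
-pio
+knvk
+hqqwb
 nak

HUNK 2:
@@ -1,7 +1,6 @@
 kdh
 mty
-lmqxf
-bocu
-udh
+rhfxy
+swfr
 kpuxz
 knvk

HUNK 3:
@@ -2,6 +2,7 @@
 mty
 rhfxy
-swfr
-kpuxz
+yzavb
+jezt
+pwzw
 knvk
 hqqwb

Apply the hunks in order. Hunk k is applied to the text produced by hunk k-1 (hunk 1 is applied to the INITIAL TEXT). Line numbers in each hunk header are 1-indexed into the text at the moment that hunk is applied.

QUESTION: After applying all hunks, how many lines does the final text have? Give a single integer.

Hunk 1: at line 6 remove [pio] add [knvk,hqqwb] -> 9 lines: kdh mty lmqxf bocu udh kpuxz knvk hqqwb nak
Hunk 2: at line 1 remove [lmqxf,bocu,udh] add [rhfxy,swfr] -> 8 lines: kdh mty rhfxy swfr kpuxz knvk hqqwb nak
Hunk 3: at line 2 remove [swfr,kpuxz] add [yzavb,jezt,pwzw] -> 9 lines: kdh mty rhfxy yzavb jezt pwzw knvk hqqwb nak
Final line count: 9

Answer: 9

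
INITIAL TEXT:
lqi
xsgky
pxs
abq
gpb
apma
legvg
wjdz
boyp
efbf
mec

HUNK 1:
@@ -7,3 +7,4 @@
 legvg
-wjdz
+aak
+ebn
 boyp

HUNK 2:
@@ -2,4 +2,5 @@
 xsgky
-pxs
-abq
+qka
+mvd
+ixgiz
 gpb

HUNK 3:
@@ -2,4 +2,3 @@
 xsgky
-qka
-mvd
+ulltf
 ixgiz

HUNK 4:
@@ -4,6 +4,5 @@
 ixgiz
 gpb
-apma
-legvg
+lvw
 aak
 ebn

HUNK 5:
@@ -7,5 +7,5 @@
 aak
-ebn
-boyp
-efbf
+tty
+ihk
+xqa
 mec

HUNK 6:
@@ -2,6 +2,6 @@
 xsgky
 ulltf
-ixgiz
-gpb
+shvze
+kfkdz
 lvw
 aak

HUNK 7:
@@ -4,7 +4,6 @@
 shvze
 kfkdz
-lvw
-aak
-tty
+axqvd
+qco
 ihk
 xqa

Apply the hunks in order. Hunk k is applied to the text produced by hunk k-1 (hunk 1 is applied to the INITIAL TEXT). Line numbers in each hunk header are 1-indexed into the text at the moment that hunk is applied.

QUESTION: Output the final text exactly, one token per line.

Answer: lqi
xsgky
ulltf
shvze
kfkdz
axqvd
qco
ihk
xqa
mec

Derivation:
Hunk 1: at line 7 remove [wjdz] add [aak,ebn] -> 12 lines: lqi xsgky pxs abq gpb apma legvg aak ebn boyp efbf mec
Hunk 2: at line 2 remove [pxs,abq] add [qka,mvd,ixgiz] -> 13 lines: lqi xsgky qka mvd ixgiz gpb apma legvg aak ebn boyp efbf mec
Hunk 3: at line 2 remove [qka,mvd] add [ulltf] -> 12 lines: lqi xsgky ulltf ixgiz gpb apma legvg aak ebn boyp efbf mec
Hunk 4: at line 4 remove [apma,legvg] add [lvw] -> 11 lines: lqi xsgky ulltf ixgiz gpb lvw aak ebn boyp efbf mec
Hunk 5: at line 7 remove [ebn,boyp,efbf] add [tty,ihk,xqa] -> 11 lines: lqi xsgky ulltf ixgiz gpb lvw aak tty ihk xqa mec
Hunk 6: at line 2 remove [ixgiz,gpb] add [shvze,kfkdz] -> 11 lines: lqi xsgky ulltf shvze kfkdz lvw aak tty ihk xqa mec
Hunk 7: at line 4 remove [lvw,aak,tty] add [axqvd,qco] -> 10 lines: lqi xsgky ulltf shvze kfkdz axqvd qco ihk xqa mec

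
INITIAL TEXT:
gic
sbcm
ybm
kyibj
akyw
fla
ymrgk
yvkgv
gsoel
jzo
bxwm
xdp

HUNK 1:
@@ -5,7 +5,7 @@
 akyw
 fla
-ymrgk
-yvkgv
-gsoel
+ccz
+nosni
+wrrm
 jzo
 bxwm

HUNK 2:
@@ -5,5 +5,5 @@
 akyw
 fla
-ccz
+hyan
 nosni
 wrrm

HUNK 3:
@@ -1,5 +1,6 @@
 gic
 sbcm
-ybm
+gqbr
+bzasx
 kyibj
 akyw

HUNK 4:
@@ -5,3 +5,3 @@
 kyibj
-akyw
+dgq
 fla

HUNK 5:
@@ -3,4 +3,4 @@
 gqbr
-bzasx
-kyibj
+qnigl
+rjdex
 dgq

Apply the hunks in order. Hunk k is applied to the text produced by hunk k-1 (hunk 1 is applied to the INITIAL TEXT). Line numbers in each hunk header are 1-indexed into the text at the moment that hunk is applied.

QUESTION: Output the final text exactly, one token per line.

Answer: gic
sbcm
gqbr
qnigl
rjdex
dgq
fla
hyan
nosni
wrrm
jzo
bxwm
xdp

Derivation:
Hunk 1: at line 5 remove [ymrgk,yvkgv,gsoel] add [ccz,nosni,wrrm] -> 12 lines: gic sbcm ybm kyibj akyw fla ccz nosni wrrm jzo bxwm xdp
Hunk 2: at line 5 remove [ccz] add [hyan] -> 12 lines: gic sbcm ybm kyibj akyw fla hyan nosni wrrm jzo bxwm xdp
Hunk 3: at line 1 remove [ybm] add [gqbr,bzasx] -> 13 lines: gic sbcm gqbr bzasx kyibj akyw fla hyan nosni wrrm jzo bxwm xdp
Hunk 4: at line 5 remove [akyw] add [dgq] -> 13 lines: gic sbcm gqbr bzasx kyibj dgq fla hyan nosni wrrm jzo bxwm xdp
Hunk 5: at line 3 remove [bzasx,kyibj] add [qnigl,rjdex] -> 13 lines: gic sbcm gqbr qnigl rjdex dgq fla hyan nosni wrrm jzo bxwm xdp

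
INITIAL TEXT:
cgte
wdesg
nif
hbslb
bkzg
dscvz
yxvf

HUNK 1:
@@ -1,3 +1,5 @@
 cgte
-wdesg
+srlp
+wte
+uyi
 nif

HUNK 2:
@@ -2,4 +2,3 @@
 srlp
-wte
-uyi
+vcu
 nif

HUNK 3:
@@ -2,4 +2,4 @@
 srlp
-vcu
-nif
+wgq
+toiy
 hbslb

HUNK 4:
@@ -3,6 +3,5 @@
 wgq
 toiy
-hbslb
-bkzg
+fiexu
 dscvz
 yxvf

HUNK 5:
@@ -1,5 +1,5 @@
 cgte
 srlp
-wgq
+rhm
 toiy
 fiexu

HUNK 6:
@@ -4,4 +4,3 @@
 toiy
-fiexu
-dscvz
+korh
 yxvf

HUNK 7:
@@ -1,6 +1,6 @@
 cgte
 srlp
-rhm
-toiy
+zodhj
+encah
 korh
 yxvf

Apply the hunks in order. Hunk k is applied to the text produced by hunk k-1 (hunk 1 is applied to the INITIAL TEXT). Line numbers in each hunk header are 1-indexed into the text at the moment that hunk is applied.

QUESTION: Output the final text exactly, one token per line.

Hunk 1: at line 1 remove [wdesg] add [srlp,wte,uyi] -> 9 lines: cgte srlp wte uyi nif hbslb bkzg dscvz yxvf
Hunk 2: at line 2 remove [wte,uyi] add [vcu] -> 8 lines: cgte srlp vcu nif hbslb bkzg dscvz yxvf
Hunk 3: at line 2 remove [vcu,nif] add [wgq,toiy] -> 8 lines: cgte srlp wgq toiy hbslb bkzg dscvz yxvf
Hunk 4: at line 3 remove [hbslb,bkzg] add [fiexu] -> 7 lines: cgte srlp wgq toiy fiexu dscvz yxvf
Hunk 5: at line 1 remove [wgq] add [rhm] -> 7 lines: cgte srlp rhm toiy fiexu dscvz yxvf
Hunk 6: at line 4 remove [fiexu,dscvz] add [korh] -> 6 lines: cgte srlp rhm toiy korh yxvf
Hunk 7: at line 1 remove [rhm,toiy] add [zodhj,encah] -> 6 lines: cgte srlp zodhj encah korh yxvf

Answer: cgte
srlp
zodhj
encah
korh
yxvf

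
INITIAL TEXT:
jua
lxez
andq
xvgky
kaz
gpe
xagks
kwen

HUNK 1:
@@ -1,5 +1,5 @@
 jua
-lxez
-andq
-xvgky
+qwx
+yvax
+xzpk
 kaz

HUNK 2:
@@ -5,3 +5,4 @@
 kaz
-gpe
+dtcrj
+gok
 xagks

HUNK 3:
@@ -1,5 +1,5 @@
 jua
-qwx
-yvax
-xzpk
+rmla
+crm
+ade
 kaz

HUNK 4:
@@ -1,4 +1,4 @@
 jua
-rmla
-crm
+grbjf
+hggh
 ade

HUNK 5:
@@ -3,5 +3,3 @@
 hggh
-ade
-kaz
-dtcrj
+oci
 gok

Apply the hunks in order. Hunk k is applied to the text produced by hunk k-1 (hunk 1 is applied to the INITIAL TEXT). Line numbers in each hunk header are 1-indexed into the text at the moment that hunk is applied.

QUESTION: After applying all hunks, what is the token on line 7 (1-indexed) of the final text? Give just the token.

Hunk 1: at line 1 remove [lxez,andq,xvgky] add [qwx,yvax,xzpk] -> 8 lines: jua qwx yvax xzpk kaz gpe xagks kwen
Hunk 2: at line 5 remove [gpe] add [dtcrj,gok] -> 9 lines: jua qwx yvax xzpk kaz dtcrj gok xagks kwen
Hunk 3: at line 1 remove [qwx,yvax,xzpk] add [rmla,crm,ade] -> 9 lines: jua rmla crm ade kaz dtcrj gok xagks kwen
Hunk 4: at line 1 remove [rmla,crm] add [grbjf,hggh] -> 9 lines: jua grbjf hggh ade kaz dtcrj gok xagks kwen
Hunk 5: at line 3 remove [ade,kaz,dtcrj] add [oci] -> 7 lines: jua grbjf hggh oci gok xagks kwen
Final line 7: kwen

Answer: kwen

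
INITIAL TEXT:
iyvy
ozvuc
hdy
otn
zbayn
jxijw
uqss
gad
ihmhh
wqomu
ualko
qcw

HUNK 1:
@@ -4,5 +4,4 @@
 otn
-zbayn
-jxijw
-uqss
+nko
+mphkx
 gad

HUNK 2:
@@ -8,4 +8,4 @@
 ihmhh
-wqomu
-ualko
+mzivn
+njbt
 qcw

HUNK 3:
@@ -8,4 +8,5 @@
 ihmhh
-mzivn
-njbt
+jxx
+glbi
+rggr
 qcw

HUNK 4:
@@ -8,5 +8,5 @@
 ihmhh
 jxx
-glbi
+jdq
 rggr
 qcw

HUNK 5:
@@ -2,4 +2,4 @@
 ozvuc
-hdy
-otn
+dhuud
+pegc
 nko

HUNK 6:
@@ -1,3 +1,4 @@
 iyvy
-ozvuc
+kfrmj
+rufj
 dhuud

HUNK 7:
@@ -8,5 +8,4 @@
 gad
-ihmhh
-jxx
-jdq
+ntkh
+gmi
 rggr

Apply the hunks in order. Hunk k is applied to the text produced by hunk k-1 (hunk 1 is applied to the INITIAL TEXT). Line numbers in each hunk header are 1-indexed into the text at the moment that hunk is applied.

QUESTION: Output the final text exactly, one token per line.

Answer: iyvy
kfrmj
rufj
dhuud
pegc
nko
mphkx
gad
ntkh
gmi
rggr
qcw

Derivation:
Hunk 1: at line 4 remove [zbayn,jxijw,uqss] add [nko,mphkx] -> 11 lines: iyvy ozvuc hdy otn nko mphkx gad ihmhh wqomu ualko qcw
Hunk 2: at line 8 remove [wqomu,ualko] add [mzivn,njbt] -> 11 lines: iyvy ozvuc hdy otn nko mphkx gad ihmhh mzivn njbt qcw
Hunk 3: at line 8 remove [mzivn,njbt] add [jxx,glbi,rggr] -> 12 lines: iyvy ozvuc hdy otn nko mphkx gad ihmhh jxx glbi rggr qcw
Hunk 4: at line 8 remove [glbi] add [jdq] -> 12 lines: iyvy ozvuc hdy otn nko mphkx gad ihmhh jxx jdq rggr qcw
Hunk 5: at line 2 remove [hdy,otn] add [dhuud,pegc] -> 12 lines: iyvy ozvuc dhuud pegc nko mphkx gad ihmhh jxx jdq rggr qcw
Hunk 6: at line 1 remove [ozvuc] add [kfrmj,rufj] -> 13 lines: iyvy kfrmj rufj dhuud pegc nko mphkx gad ihmhh jxx jdq rggr qcw
Hunk 7: at line 8 remove [ihmhh,jxx,jdq] add [ntkh,gmi] -> 12 lines: iyvy kfrmj rufj dhuud pegc nko mphkx gad ntkh gmi rggr qcw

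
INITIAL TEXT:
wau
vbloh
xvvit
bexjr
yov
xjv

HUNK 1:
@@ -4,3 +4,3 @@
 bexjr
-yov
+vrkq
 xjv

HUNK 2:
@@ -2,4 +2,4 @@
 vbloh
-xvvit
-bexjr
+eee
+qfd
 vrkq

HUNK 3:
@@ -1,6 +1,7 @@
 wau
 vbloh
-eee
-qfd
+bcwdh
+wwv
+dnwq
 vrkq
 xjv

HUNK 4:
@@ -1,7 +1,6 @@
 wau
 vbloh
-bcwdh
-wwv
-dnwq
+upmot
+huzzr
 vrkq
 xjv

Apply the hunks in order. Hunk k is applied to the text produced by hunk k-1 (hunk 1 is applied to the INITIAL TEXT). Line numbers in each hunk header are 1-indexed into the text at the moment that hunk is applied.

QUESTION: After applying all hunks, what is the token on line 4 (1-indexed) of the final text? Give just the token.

Answer: huzzr

Derivation:
Hunk 1: at line 4 remove [yov] add [vrkq] -> 6 lines: wau vbloh xvvit bexjr vrkq xjv
Hunk 2: at line 2 remove [xvvit,bexjr] add [eee,qfd] -> 6 lines: wau vbloh eee qfd vrkq xjv
Hunk 3: at line 1 remove [eee,qfd] add [bcwdh,wwv,dnwq] -> 7 lines: wau vbloh bcwdh wwv dnwq vrkq xjv
Hunk 4: at line 1 remove [bcwdh,wwv,dnwq] add [upmot,huzzr] -> 6 lines: wau vbloh upmot huzzr vrkq xjv
Final line 4: huzzr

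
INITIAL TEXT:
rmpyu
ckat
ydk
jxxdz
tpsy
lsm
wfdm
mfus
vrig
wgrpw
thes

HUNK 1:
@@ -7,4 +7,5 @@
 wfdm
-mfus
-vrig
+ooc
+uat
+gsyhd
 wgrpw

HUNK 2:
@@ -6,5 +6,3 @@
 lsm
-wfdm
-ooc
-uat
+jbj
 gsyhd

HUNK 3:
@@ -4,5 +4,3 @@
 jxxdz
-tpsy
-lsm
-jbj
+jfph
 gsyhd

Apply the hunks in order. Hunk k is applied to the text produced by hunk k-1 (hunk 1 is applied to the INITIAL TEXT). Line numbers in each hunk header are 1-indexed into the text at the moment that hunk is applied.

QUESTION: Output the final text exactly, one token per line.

Hunk 1: at line 7 remove [mfus,vrig] add [ooc,uat,gsyhd] -> 12 lines: rmpyu ckat ydk jxxdz tpsy lsm wfdm ooc uat gsyhd wgrpw thes
Hunk 2: at line 6 remove [wfdm,ooc,uat] add [jbj] -> 10 lines: rmpyu ckat ydk jxxdz tpsy lsm jbj gsyhd wgrpw thes
Hunk 3: at line 4 remove [tpsy,lsm,jbj] add [jfph] -> 8 lines: rmpyu ckat ydk jxxdz jfph gsyhd wgrpw thes

Answer: rmpyu
ckat
ydk
jxxdz
jfph
gsyhd
wgrpw
thes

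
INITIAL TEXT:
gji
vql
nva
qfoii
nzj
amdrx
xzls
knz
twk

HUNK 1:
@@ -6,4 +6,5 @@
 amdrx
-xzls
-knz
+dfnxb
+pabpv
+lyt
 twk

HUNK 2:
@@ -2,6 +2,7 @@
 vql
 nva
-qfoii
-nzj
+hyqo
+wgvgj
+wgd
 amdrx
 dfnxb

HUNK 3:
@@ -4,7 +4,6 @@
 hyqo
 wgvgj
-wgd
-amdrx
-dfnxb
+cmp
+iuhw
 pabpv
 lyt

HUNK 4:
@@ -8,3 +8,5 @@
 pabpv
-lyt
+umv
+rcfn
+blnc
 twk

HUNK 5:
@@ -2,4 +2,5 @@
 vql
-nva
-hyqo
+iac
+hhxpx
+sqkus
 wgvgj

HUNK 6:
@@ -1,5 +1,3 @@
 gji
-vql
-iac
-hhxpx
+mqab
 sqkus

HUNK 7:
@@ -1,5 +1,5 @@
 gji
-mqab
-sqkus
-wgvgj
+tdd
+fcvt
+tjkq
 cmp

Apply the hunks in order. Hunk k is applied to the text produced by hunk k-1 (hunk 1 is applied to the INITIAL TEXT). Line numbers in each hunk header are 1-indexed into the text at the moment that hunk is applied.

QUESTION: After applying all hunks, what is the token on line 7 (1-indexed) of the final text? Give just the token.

Hunk 1: at line 6 remove [xzls,knz] add [dfnxb,pabpv,lyt] -> 10 lines: gji vql nva qfoii nzj amdrx dfnxb pabpv lyt twk
Hunk 2: at line 2 remove [qfoii,nzj] add [hyqo,wgvgj,wgd] -> 11 lines: gji vql nva hyqo wgvgj wgd amdrx dfnxb pabpv lyt twk
Hunk 3: at line 4 remove [wgd,amdrx,dfnxb] add [cmp,iuhw] -> 10 lines: gji vql nva hyqo wgvgj cmp iuhw pabpv lyt twk
Hunk 4: at line 8 remove [lyt] add [umv,rcfn,blnc] -> 12 lines: gji vql nva hyqo wgvgj cmp iuhw pabpv umv rcfn blnc twk
Hunk 5: at line 2 remove [nva,hyqo] add [iac,hhxpx,sqkus] -> 13 lines: gji vql iac hhxpx sqkus wgvgj cmp iuhw pabpv umv rcfn blnc twk
Hunk 6: at line 1 remove [vql,iac,hhxpx] add [mqab] -> 11 lines: gji mqab sqkus wgvgj cmp iuhw pabpv umv rcfn blnc twk
Hunk 7: at line 1 remove [mqab,sqkus,wgvgj] add [tdd,fcvt,tjkq] -> 11 lines: gji tdd fcvt tjkq cmp iuhw pabpv umv rcfn blnc twk
Final line 7: pabpv

Answer: pabpv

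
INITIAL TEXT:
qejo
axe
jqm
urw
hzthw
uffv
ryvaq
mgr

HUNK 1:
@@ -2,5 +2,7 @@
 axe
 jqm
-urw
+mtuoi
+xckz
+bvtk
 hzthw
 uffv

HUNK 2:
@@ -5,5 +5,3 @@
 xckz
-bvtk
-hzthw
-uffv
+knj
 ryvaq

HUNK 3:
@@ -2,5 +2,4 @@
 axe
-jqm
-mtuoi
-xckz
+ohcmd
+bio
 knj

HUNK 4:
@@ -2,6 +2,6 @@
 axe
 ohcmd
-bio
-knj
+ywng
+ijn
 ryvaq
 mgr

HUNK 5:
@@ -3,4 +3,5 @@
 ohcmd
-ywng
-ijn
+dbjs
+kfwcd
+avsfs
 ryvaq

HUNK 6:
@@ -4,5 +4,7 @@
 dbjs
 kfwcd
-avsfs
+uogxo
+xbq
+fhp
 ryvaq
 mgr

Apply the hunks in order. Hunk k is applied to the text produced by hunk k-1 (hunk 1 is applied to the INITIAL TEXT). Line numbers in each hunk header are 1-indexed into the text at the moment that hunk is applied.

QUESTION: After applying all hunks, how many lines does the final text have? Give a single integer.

Hunk 1: at line 2 remove [urw] add [mtuoi,xckz,bvtk] -> 10 lines: qejo axe jqm mtuoi xckz bvtk hzthw uffv ryvaq mgr
Hunk 2: at line 5 remove [bvtk,hzthw,uffv] add [knj] -> 8 lines: qejo axe jqm mtuoi xckz knj ryvaq mgr
Hunk 3: at line 2 remove [jqm,mtuoi,xckz] add [ohcmd,bio] -> 7 lines: qejo axe ohcmd bio knj ryvaq mgr
Hunk 4: at line 2 remove [bio,knj] add [ywng,ijn] -> 7 lines: qejo axe ohcmd ywng ijn ryvaq mgr
Hunk 5: at line 3 remove [ywng,ijn] add [dbjs,kfwcd,avsfs] -> 8 lines: qejo axe ohcmd dbjs kfwcd avsfs ryvaq mgr
Hunk 6: at line 4 remove [avsfs] add [uogxo,xbq,fhp] -> 10 lines: qejo axe ohcmd dbjs kfwcd uogxo xbq fhp ryvaq mgr
Final line count: 10

Answer: 10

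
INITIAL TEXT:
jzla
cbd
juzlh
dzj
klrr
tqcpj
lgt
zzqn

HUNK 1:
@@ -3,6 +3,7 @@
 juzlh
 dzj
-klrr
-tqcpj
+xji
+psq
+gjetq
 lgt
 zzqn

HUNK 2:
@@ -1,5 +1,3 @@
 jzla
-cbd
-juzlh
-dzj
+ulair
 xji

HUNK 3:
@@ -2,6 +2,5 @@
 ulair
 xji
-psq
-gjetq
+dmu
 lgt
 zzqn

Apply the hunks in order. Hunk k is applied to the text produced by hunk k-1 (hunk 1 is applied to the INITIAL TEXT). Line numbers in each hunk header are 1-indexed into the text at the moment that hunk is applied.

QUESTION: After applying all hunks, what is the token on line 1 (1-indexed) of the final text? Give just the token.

Answer: jzla

Derivation:
Hunk 1: at line 3 remove [klrr,tqcpj] add [xji,psq,gjetq] -> 9 lines: jzla cbd juzlh dzj xji psq gjetq lgt zzqn
Hunk 2: at line 1 remove [cbd,juzlh,dzj] add [ulair] -> 7 lines: jzla ulair xji psq gjetq lgt zzqn
Hunk 3: at line 2 remove [psq,gjetq] add [dmu] -> 6 lines: jzla ulair xji dmu lgt zzqn
Final line 1: jzla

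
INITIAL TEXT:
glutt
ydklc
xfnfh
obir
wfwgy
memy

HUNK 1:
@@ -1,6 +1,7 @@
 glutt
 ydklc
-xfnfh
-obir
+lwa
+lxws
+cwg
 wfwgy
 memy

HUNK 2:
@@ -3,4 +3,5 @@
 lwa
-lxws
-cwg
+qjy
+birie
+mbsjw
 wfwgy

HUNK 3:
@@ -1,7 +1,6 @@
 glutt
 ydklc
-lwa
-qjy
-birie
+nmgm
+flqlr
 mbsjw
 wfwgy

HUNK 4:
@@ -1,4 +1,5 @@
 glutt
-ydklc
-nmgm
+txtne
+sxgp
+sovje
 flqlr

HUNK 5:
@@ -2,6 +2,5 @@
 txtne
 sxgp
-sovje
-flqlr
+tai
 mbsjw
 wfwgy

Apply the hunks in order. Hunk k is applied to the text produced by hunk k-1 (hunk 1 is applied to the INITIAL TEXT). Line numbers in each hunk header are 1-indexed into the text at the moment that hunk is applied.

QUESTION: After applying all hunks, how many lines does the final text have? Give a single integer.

Hunk 1: at line 1 remove [xfnfh,obir] add [lwa,lxws,cwg] -> 7 lines: glutt ydklc lwa lxws cwg wfwgy memy
Hunk 2: at line 3 remove [lxws,cwg] add [qjy,birie,mbsjw] -> 8 lines: glutt ydklc lwa qjy birie mbsjw wfwgy memy
Hunk 3: at line 1 remove [lwa,qjy,birie] add [nmgm,flqlr] -> 7 lines: glutt ydklc nmgm flqlr mbsjw wfwgy memy
Hunk 4: at line 1 remove [ydklc,nmgm] add [txtne,sxgp,sovje] -> 8 lines: glutt txtne sxgp sovje flqlr mbsjw wfwgy memy
Hunk 5: at line 2 remove [sovje,flqlr] add [tai] -> 7 lines: glutt txtne sxgp tai mbsjw wfwgy memy
Final line count: 7

Answer: 7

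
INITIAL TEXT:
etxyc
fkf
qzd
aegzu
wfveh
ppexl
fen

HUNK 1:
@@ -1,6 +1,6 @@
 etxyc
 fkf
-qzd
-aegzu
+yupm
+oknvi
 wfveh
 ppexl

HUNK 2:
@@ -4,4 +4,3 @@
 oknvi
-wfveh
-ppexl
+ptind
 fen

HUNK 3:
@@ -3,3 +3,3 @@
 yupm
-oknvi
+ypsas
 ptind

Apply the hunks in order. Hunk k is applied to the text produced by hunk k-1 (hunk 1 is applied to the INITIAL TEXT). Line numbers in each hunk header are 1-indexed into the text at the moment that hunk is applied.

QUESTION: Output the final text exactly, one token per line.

Answer: etxyc
fkf
yupm
ypsas
ptind
fen

Derivation:
Hunk 1: at line 1 remove [qzd,aegzu] add [yupm,oknvi] -> 7 lines: etxyc fkf yupm oknvi wfveh ppexl fen
Hunk 2: at line 4 remove [wfveh,ppexl] add [ptind] -> 6 lines: etxyc fkf yupm oknvi ptind fen
Hunk 3: at line 3 remove [oknvi] add [ypsas] -> 6 lines: etxyc fkf yupm ypsas ptind fen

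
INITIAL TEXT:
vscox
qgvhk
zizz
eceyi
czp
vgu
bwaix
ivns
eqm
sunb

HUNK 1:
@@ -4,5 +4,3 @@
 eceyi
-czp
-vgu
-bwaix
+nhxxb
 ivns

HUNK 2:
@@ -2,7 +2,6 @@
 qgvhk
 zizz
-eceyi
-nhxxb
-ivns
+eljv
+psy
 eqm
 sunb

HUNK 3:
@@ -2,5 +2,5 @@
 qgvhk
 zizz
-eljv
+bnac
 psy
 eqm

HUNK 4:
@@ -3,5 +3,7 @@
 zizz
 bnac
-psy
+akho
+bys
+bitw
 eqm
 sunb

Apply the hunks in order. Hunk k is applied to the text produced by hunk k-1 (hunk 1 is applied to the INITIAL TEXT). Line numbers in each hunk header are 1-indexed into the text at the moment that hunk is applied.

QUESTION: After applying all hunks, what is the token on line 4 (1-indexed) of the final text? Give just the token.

Answer: bnac

Derivation:
Hunk 1: at line 4 remove [czp,vgu,bwaix] add [nhxxb] -> 8 lines: vscox qgvhk zizz eceyi nhxxb ivns eqm sunb
Hunk 2: at line 2 remove [eceyi,nhxxb,ivns] add [eljv,psy] -> 7 lines: vscox qgvhk zizz eljv psy eqm sunb
Hunk 3: at line 2 remove [eljv] add [bnac] -> 7 lines: vscox qgvhk zizz bnac psy eqm sunb
Hunk 4: at line 3 remove [psy] add [akho,bys,bitw] -> 9 lines: vscox qgvhk zizz bnac akho bys bitw eqm sunb
Final line 4: bnac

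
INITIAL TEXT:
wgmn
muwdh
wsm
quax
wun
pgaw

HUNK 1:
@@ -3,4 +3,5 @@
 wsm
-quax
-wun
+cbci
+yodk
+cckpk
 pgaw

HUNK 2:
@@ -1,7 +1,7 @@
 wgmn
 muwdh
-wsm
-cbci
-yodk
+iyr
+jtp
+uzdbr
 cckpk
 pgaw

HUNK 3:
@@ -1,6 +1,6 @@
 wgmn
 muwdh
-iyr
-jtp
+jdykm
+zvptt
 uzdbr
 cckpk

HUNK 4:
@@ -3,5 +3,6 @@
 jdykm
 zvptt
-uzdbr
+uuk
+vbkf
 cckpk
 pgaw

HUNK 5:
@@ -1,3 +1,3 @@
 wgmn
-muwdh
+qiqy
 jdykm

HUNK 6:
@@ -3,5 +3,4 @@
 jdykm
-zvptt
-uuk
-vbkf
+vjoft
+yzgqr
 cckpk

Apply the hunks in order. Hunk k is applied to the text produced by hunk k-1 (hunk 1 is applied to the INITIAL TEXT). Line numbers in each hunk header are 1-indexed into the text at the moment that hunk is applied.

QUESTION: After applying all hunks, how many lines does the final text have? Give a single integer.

Answer: 7

Derivation:
Hunk 1: at line 3 remove [quax,wun] add [cbci,yodk,cckpk] -> 7 lines: wgmn muwdh wsm cbci yodk cckpk pgaw
Hunk 2: at line 1 remove [wsm,cbci,yodk] add [iyr,jtp,uzdbr] -> 7 lines: wgmn muwdh iyr jtp uzdbr cckpk pgaw
Hunk 3: at line 1 remove [iyr,jtp] add [jdykm,zvptt] -> 7 lines: wgmn muwdh jdykm zvptt uzdbr cckpk pgaw
Hunk 4: at line 3 remove [uzdbr] add [uuk,vbkf] -> 8 lines: wgmn muwdh jdykm zvptt uuk vbkf cckpk pgaw
Hunk 5: at line 1 remove [muwdh] add [qiqy] -> 8 lines: wgmn qiqy jdykm zvptt uuk vbkf cckpk pgaw
Hunk 6: at line 3 remove [zvptt,uuk,vbkf] add [vjoft,yzgqr] -> 7 lines: wgmn qiqy jdykm vjoft yzgqr cckpk pgaw
Final line count: 7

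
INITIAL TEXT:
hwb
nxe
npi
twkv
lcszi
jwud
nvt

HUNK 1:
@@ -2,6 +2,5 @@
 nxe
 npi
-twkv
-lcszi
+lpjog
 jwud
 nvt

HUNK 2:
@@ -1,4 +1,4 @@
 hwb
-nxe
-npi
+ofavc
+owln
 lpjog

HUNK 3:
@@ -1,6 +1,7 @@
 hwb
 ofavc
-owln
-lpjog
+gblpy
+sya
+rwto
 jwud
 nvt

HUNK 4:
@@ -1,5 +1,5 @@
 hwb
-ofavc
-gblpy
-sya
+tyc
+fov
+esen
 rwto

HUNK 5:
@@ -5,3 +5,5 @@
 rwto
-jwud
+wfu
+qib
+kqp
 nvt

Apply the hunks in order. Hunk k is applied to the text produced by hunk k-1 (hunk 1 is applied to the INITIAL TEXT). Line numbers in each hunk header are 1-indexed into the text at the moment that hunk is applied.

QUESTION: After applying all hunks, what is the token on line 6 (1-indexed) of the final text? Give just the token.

Answer: wfu

Derivation:
Hunk 1: at line 2 remove [twkv,lcszi] add [lpjog] -> 6 lines: hwb nxe npi lpjog jwud nvt
Hunk 2: at line 1 remove [nxe,npi] add [ofavc,owln] -> 6 lines: hwb ofavc owln lpjog jwud nvt
Hunk 3: at line 1 remove [owln,lpjog] add [gblpy,sya,rwto] -> 7 lines: hwb ofavc gblpy sya rwto jwud nvt
Hunk 4: at line 1 remove [ofavc,gblpy,sya] add [tyc,fov,esen] -> 7 lines: hwb tyc fov esen rwto jwud nvt
Hunk 5: at line 5 remove [jwud] add [wfu,qib,kqp] -> 9 lines: hwb tyc fov esen rwto wfu qib kqp nvt
Final line 6: wfu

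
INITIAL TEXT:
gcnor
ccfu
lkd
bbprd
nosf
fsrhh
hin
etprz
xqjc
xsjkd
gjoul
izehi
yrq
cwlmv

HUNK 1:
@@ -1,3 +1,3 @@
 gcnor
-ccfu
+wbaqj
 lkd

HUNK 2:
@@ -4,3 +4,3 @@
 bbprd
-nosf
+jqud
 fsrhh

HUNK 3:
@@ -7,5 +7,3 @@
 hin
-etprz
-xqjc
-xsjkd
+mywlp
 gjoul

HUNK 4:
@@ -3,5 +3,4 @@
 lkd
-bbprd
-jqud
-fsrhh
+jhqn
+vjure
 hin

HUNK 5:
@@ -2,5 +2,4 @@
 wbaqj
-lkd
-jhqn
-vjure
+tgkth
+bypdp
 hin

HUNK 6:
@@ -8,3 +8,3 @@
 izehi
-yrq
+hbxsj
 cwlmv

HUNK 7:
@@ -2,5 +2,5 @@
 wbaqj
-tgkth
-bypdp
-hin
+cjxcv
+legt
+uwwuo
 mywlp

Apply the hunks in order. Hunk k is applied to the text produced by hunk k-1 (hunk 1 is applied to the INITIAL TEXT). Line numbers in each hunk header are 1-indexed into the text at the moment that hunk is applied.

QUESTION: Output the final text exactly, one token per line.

Hunk 1: at line 1 remove [ccfu] add [wbaqj] -> 14 lines: gcnor wbaqj lkd bbprd nosf fsrhh hin etprz xqjc xsjkd gjoul izehi yrq cwlmv
Hunk 2: at line 4 remove [nosf] add [jqud] -> 14 lines: gcnor wbaqj lkd bbprd jqud fsrhh hin etprz xqjc xsjkd gjoul izehi yrq cwlmv
Hunk 3: at line 7 remove [etprz,xqjc,xsjkd] add [mywlp] -> 12 lines: gcnor wbaqj lkd bbprd jqud fsrhh hin mywlp gjoul izehi yrq cwlmv
Hunk 4: at line 3 remove [bbprd,jqud,fsrhh] add [jhqn,vjure] -> 11 lines: gcnor wbaqj lkd jhqn vjure hin mywlp gjoul izehi yrq cwlmv
Hunk 5: at line 2 remove [lkd,jhqn,vjure] add [tgkth,bypdp] -> 10 lines: gcnor wbaqj tgkth bypdp hin mywlp gjoul izehi yrq cwlmv
Hunk 6: at line 8 remove [yrq] add [hbxsj] -> 10 lines: gcnor wbaqj tgkth bypdp hin mywlp gjoul izehi hbxsj cwlmv
Hunk 7: at line 2 remove [tgkth,bypdp,hin] add [cjxcv,legt,uwwuo] -> 10 lines: gcnor wbaqj cjxcv legt uwwuo mywlp gjoul izehi hbxsj cwlmv

Answer: gcnor
wbaqj
cjxcv
legt
uwwuo
mywlp
gjoul
izehi
hbxsj
cwlmv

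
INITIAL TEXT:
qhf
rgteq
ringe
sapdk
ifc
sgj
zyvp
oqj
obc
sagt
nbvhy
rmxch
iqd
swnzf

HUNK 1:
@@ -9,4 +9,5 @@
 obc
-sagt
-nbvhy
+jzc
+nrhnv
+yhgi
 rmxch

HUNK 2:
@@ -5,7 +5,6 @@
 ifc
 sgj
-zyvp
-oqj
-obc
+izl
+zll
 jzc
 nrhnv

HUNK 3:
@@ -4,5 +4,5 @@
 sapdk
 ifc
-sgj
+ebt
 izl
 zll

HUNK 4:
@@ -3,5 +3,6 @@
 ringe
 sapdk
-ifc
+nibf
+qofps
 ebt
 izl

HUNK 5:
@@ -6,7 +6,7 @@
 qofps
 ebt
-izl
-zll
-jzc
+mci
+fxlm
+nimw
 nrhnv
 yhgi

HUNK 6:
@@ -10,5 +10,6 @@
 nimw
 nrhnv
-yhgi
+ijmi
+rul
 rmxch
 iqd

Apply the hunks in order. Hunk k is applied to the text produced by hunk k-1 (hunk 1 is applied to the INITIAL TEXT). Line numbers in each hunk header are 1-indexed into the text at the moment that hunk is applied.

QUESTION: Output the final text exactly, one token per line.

Hunk 1: at line 9 remove [sagt,nbvhy] add [jzc,nrhnv,yhgi] -> 15 lines: qhf rgteq ringe sapdk ifc sgj zyvp oqj obc jzc nrhnv yhgi rmxch iqd swnzf
Hunk 2: at line 5 remove [zyvp,oqj,obc] add [izl,zll] -> 14 lines: qhf rgteq ringe sapdk ifc sgj izl zll jzc nrhnv yhgi rmxch iqd swnzf
Hunk 3: at line 4 remove [sgj] add [ebt] -> 14 lines: qhf rgteq ringe sapdk ifc ebt izl zll jzc nrhnv yhgi rmxch iqd swnzf
Hunk 4: at line 3 remove [ifc] add [nibf,qofps] -> 15 lines: qhf rgteq ringe sapdk nibf qofps ebt izl zll jzc nrhnv yhgi rmxch iqd swnzf
Hunk 5: at line 6 remove [izl,zll,jzc] add [mci,fxlm,nimw] -> 15 lines: qhf rgteq ringe sapdk nibf qofps ebt mci fxlm nimw nrhnv yhgi rmxch iqd swnzf
Hunk 6: at line 10 remove [yhgi] add [ijmi,rul] -> 16 lines: qhf rgteq ringe sapdk nibf qofps ebt mci fxlm nimw nrhnv ijmi rul rmxch iqd swnzf

Answer: qhf
rgteq
ringe
sapdk
nibf
qofps
ebt
mci
fxlm
nimw
nrhnv
ijmi
rul
rmxch
iqd
swnzf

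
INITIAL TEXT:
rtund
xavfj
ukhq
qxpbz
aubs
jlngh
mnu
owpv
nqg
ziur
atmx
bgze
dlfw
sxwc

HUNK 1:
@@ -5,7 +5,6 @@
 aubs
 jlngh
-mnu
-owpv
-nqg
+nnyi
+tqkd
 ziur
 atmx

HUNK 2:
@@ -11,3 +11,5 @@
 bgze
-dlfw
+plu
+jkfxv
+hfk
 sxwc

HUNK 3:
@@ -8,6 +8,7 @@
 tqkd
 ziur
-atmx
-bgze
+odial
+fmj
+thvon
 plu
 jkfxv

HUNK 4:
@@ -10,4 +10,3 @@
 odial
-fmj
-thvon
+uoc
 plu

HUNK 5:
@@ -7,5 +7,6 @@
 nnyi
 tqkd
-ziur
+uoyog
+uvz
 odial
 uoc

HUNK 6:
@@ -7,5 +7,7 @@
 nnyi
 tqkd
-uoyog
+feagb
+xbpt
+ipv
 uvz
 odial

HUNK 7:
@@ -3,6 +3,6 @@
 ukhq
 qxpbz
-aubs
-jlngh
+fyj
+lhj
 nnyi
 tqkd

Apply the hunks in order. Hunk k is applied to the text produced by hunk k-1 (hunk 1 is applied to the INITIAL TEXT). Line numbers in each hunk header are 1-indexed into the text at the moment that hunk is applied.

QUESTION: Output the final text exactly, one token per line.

Answer: rtund
xavfj
ukhq
qxpbz
fyj
lhj
nnyi
tqkd
feagb
xbpt
ipv
uvz
odial
uoc
plu
jkfxv
hfk
sxwc

Derivation:
Hunk 1: at line 5 remove [mnu,owpv,nqg] add [nnyi,tqkd] -> 13 lines: rtund xavfj ukhq qxpbz aubs jlngh nnyi tqkd ziur atmx bgze dlfw sxwc
Hunk 2: at line 11 remove [dlfw] add [plu,jkfxv,hfk] -> 15 lines: rtund xavfj ukhq qxpbz aubs jlngh nnyi tqkd ziur atmx bgze plu jkfxv hfk sxwc
Hunk 3: at line 8 remove [atmx,bgze] add [odial,fmj,thvon] -> 16 lines: rtund xavfj ukhq qxpbz aubs jlngh nnyi tqkd ziur odial fmj thvon plu jkfxv hfk sxwc
Hunk 4: at line 10 remove [fmj,thvon] add [uoc] -> 15 lines: rtund xavfj ukhq qxpbz aubs jlngh nnyi tqkd ziur odial uoc plu jkfxv hfk sxwc
Hunk 5: at line 7 remove [ziur] add [uoyog,uvz] -> 16 lines: rtund xavfj ukhq qxpbz aubs jlngh nnyi tqkd uoyog uvz odial uoc plu jkfxv hfk sxwc
Hunk 6: at line 7 remove [uoyog] add [feagb,xbpt,ipv] -> 18 lines: rtund xavfj ukhq qxpbz aubs jlngh nnyi tqkd feagb xbpt ipv uvz odial uoc plu jkfxv hfk sxwc
Hunk 7: at line 3 remove [aubs,jlngh] add [fyj,lhj] -> 18 lines: rtund xavfj ukhq qxpbz fyj lhj nnyi tqkd feagb xbpt ipv uvz odial uoc plu jkfxv hfk sxwc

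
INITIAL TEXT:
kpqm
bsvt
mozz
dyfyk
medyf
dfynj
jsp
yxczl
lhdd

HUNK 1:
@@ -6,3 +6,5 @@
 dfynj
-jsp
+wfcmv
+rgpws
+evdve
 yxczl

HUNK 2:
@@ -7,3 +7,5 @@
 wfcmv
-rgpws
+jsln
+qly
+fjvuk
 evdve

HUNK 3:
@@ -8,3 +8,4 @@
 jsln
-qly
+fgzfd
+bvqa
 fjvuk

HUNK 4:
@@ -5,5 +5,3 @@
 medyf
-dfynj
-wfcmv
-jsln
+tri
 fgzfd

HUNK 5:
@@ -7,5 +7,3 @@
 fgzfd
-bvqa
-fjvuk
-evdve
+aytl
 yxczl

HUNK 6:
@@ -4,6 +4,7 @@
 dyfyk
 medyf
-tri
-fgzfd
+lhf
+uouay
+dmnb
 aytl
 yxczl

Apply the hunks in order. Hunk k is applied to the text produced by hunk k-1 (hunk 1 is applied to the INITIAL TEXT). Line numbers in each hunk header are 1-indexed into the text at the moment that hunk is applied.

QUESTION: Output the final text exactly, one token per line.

Answer: kpqm
bsvt
mozz
dyfyk
medyf
lhf
uouay
dmnb
aytl
yxczl
lhdd

Derivation:
Hunk 1: at line 6 remove [jsp] add [wfcmv,rgpws,evdve] -> 11 lines: kpqm bsvt mozz dyfyk medyf dfynj wfcmv rgpws evdve yxczl lhdd
Hunk 2: at line 7 remove [rgpws] add [jsln,qly,fjvuk] -> 13 lines: kpqm bsvt mozz dyfyk medyf dfynj wfcmv jsln qly fjvuk evdve yxczl lhdd
Hunk 3: at line 8 remove [qly] add [fgzfd,bvqa] -> 14 lines: kpqm bsvt mozz dyfyk medyf dfynj wfcmv jsln fgzfd bvqa fjvuk evdve yxczl lhdd
Hunk 4: at line 5 remove [dfynj,wfcmv,jsln] add [tri] -> 12 lines: kpqm bsvt mozz dyfyk medyf tri fgzfd bvqa fjvuk evdve yxczl lhdd
Hunk 5: at line 7 remove [bvqa,fjvuk,evdve] add [aytl] -> 10 lines: kpqm bsvt mozz dyfyk medyf tri fgzfd aytl yxczl lhdd
Hunk 6: at line 4 remove [tri,fgzfd] add [lhf,uouay,dmnb] -> 11 lines: kpqm bsvt mozz dyfyk medyf lhf uouay dmnb aytl yxczl lhdd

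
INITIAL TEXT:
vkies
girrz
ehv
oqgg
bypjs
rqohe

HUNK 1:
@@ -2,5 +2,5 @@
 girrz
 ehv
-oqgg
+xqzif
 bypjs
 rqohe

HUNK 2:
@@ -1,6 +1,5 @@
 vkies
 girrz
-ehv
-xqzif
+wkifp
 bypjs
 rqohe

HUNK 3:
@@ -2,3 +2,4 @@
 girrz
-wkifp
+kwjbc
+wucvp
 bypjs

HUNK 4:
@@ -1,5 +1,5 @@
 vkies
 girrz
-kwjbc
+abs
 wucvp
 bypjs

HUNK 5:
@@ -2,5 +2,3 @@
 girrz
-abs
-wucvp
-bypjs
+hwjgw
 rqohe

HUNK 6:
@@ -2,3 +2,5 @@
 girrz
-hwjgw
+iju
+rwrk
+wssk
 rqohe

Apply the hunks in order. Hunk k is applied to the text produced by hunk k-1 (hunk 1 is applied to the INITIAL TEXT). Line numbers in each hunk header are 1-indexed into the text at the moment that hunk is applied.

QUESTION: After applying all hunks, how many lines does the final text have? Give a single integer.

Hunk 1: at line 2 remove [oqgg] add [xqzif] -> 6 lines: vkies girrz ehv xqzif bypjs rqohe
Hunk 2: at line 1 remove [ehv,xqzif] add [wkifp] -> 5 lines: vkies girrz wkifp bypjs rqohe
Hunk 3: at line 2 remove [wkifp] add [kwjbc,wucvp] -> 6 lines: vkies girrz kwjbc wucvp bypjs rqohe
Hunk 4: at line 1 remove [kwjbc] add [abs] -> 6 lines: vkies girrz abs wucvp bypjs rqohe
Hunk 5: at line 2 remove [abs,wucvp,bypjs] add [hwjgw] -> 4 lines: vkies girrz hwjgw rqohe
Hunk 6: at line 2 remove [hwjgw] add [iju,rwrk,wssk] -> 6 lines: vkies girrz iju rwrk wssk rqohe
Final line count: 6

Answer: 6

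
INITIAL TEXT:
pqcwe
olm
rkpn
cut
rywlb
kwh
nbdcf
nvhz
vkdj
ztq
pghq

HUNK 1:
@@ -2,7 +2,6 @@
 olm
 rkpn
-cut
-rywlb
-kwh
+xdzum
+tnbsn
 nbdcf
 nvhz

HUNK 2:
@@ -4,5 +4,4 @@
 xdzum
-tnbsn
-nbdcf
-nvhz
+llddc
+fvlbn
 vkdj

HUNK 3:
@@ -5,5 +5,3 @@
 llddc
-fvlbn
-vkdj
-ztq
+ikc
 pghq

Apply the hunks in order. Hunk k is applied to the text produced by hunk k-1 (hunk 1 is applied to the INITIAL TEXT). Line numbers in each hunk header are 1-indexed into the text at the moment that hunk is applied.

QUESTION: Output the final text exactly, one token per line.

Hunk 1: at line 2 remove [cut,rywlb,kwh] add [xdzum,tnbsn] -> 10 lines: pqcwe olm rkpn xdzum tnbsn nbdcf nvhz vkdj ztq pghq
Hunk 2: at line 4 remove [tnbsn,nbdcf,nvhz] add [llddc,fvlbn] -> 9 lines: pqcwe olm rkpn xdzum llddc fvlbn vkdj ztq pghq
Hunk 3: at line 5 remove [fvlbn,vkdj,ztq] add [ikc] -> 7 lines: pqcwe olm rkpn xdzum llddc ikc pghq

Answer: pqcwe
olm
rkpn
xdzum
llddc
ikc
pghq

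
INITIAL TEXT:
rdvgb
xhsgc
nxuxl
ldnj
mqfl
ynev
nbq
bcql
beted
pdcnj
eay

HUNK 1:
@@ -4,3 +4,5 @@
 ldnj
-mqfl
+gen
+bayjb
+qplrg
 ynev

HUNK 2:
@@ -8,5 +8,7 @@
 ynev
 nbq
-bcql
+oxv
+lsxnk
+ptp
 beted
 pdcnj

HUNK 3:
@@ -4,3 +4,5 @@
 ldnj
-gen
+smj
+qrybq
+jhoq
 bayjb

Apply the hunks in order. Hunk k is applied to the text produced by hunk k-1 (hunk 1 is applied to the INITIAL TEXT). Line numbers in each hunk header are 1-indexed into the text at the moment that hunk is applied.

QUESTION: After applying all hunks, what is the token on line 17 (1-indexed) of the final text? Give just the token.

Hunk 1: at line 4 remove [mqfl] add [gen,bayjb,qplrg] -> 13 lines: rdvgb xhsgc nxuxl ldnj gen bayjb qplrg ynev nbq bcql beted pdcnj eay
Hunk 2: at line 8 remove [bcql] add [oxv,lsxnk,ptp] -> 15 lines: rdvgb xhsgc nxuxl ldnj gen bayjb qplrg ynev nbq oxv lsxnk ptp beted pdcnj eay
Hunk 3: at line 4 remove [gen] add [smj,qrybq,jhoq] -> 17 lines: rdvgb xhsgc nxuxl ldnj smj qrybq jhoq bayjb qplrg ynev nbq oxv lsxnk ptp beted pdcnj eay
Final line 17: eay

Answer: eay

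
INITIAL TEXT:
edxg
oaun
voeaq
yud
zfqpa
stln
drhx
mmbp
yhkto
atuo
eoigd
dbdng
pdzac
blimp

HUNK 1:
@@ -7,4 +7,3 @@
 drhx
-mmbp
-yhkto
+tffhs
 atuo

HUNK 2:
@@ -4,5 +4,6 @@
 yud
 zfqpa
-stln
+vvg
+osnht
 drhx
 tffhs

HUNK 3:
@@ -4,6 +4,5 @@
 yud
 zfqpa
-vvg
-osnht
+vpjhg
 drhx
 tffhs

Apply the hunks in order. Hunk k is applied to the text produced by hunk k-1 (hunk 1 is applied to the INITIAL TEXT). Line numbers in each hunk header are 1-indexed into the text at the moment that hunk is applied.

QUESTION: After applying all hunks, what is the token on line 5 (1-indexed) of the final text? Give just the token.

Answer: zfqpa

Derivation:
Hunk 1: at line 7 remove [mmbp,yhkto] add [tffhs] -> 13 lines: edxg oaun voeaq yud zfqpa stln drhx tffhs atuo eoigd dbdng pdzac blimp
Hunk 2: at line 4 remove [stln] add [vvg,osnht] -> 14 lines: edxg oaun voeaq yud zfqpa vvg osnht drhx tffhs atuo eoigd dbdng pdzac blimp
Hunk 3: at line 4 remove [vvg,osnht] add [vpjhg] -> 13 lines: edxg oaun voeaq yud zfqpa vpjhg drhx tffhs atuo eoigd dbdng pdzac blimp
Final line 5: zfqpa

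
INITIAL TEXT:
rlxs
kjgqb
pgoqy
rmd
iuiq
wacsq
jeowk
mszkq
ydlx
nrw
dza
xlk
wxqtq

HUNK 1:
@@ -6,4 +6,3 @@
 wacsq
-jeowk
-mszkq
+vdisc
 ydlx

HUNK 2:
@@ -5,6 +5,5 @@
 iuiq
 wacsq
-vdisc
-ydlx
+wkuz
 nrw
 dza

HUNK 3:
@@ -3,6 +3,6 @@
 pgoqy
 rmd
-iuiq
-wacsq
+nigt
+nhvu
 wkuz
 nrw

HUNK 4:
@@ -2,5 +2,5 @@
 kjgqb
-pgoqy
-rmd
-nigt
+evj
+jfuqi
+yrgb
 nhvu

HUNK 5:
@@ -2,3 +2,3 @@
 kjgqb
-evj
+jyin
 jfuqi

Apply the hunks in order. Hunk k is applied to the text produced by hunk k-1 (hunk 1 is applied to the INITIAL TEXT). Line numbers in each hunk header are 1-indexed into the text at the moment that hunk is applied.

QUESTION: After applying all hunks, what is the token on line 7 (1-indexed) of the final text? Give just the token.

Answer: wkuz

Derivation:
Hunk 1: at line 6 remove [jeowk,mszkq] add [vdisc] -> 12 lines: rlxs kjgqb pgoqy rmd iuiq wacsq vdisc ydlx nrw dza xlk wxqtq
Hunk 2: at line 5 remove [vdisc,ydlx] add [wkuz] -> 11 lines: rlxs kjgqb pgoqy rmd iuiq wacsq wkuz nrw dza xlk wxqtq
Hunk 3: at line 3 remove [iuiq,wacsq] add [nigt,nhvu] -> 11 lines: rlxs kjgqb pgoqy rmd nigt nhvu wkuz nrw dza xlk wxqtq
Hunk 4: at line 2 remove [pgoqy,rmd,nigt] add [evj,jfuqi,yrgb] -> 11 lines: rlxs kjgqb evj jfuqi yrgb nhvu wkuz nrw dza xlk wxqtq
Hunk 5: at line 2 remove [evj] add [jyin] -> 11 lines: rlxs kjgqb jyin jfuqi yrgb nhvu wkuz nrw dza xlk wxqtq
Final line 7: wkuz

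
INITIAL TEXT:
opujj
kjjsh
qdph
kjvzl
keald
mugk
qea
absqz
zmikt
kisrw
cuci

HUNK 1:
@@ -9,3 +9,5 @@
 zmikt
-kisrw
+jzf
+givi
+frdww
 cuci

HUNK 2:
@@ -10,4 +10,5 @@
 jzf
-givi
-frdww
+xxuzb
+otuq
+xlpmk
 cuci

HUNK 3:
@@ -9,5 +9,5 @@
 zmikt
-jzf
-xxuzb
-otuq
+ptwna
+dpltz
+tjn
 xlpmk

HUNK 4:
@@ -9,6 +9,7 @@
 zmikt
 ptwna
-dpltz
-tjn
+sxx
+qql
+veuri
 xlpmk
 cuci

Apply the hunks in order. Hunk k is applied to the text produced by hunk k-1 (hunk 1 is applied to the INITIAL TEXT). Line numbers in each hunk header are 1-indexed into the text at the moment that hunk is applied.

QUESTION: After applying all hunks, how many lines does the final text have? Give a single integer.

Hunk 1: at line 9 remove [kisrw] add [jzf,givi,frdww] -> 13 lines: opujj kjjsh qdph kjvzl keald mugk qea absqz zmikt jzf givi frdww cuci
Hunk 2: at line 10 remove [givi,frdww] add [xxuzb,otuq,xlpmk] -> 14 lines: opujj kjjsh qdph kjvzl keald mugk qea absqz zmikt jzf xxuzb otuq xlpmk cuci
Hunk 3: at line 9 remove [jzf,xxuzb,otuq] add [ptwna,dpltz,tjn] -> 14 lines: opujj kjjsh qdph kjvzl keald mugk qea absqz zmikt ptwna dpltz tjn xlpmk cuci
Hunk 4: at line 9 remove [dpltz,tjn] add [sxx,qql,veuri] -> 15 lines: opujj kjjsh qdph kjvzl keald mugk qea absqz zmikt ptwna sxx qql veuri xlpmk cuci
Final line count: 15

Answer: 15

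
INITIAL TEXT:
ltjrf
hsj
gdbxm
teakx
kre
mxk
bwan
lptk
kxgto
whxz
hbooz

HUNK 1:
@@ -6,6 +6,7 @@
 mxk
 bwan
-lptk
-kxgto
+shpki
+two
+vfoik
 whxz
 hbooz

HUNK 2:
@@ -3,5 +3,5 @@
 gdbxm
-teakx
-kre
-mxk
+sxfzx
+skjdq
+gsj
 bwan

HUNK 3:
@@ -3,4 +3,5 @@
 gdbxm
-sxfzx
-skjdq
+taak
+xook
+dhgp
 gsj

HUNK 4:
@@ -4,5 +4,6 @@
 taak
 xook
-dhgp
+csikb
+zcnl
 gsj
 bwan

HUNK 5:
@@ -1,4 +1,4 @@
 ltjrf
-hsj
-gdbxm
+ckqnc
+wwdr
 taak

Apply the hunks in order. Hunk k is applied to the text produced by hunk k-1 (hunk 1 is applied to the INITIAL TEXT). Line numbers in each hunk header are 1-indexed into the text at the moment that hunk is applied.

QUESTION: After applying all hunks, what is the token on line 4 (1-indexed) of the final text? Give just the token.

Answer: taak

Derivation:
Hunk 1: at line 6 remove [lptk,kxgto] add [shpki,two,vfoik] -> 12 lines: ltjrf hsj gdbxm teakx kre mxk bwan shpki two vfoik whxz hbooz
Hunk 2: at line 3 remove [teakx,kre,mxk] add [sxfzx,skjdq,gsj] -> 12 lines: ltjrf hsj gdbxm sxfzx skjdq gsj bwan shpki two vfoik whxz hbooz
Hunk 3: at line 3 remove [sxfzx,skjdq] add [taak,xook,dhgp] -> 13 lines: ltjrf hsj gdbxm taak xook dhgp gsj bwan shpki two vfoik whxz hbooz
Hunk 4: at line 4 remove [dhgp] add [csikb,zcnl] -> 14 lines: ltjrf hsj gdbxm taak xook csikb zcnl gsj bwan shpki two vfoik whxz hbooz
Hunk 5: at line 1 remove [hsj,gdbxm] add [ckqnc,wwdr] -> 14 lines: ltjrf ckqnc wwdr taak xook csikb zcnl gsj bwan shpki two vfoik whxz hbooz
Final line 4: taak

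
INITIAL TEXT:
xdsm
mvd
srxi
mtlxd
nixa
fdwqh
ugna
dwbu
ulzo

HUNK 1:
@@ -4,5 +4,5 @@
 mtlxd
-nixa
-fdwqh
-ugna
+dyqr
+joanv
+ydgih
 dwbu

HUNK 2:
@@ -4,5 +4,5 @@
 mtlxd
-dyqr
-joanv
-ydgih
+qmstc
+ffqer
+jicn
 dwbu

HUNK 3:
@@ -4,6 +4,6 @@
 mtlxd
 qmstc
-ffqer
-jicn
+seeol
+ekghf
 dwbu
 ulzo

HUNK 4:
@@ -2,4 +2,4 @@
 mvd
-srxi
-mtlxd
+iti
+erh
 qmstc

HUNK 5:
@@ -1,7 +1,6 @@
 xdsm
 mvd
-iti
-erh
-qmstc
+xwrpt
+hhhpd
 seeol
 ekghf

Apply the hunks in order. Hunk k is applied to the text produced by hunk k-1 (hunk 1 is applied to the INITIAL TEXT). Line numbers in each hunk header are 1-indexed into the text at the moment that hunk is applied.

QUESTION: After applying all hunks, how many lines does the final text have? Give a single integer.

Hunk 1: at line 4 remove [nixa,fdwqh,ugna] add [dyqr,joanv,ydgih] -> 9 lines: xdsm mvd srxi mtlxd dyqr joanv ydgih dwbu ulzo
Hunk 2: at line 4 remove [dyqr,joanv,ydgih] add [qmstc,ffqer,jicn] -> 9 lines: xdsm mvd srxi mtlxd qmstc ffqer jicn dwbu ulzo
Hunk 3: at line 4 remove [ffqer,jicn] add [seeol,ekghf] -> 9 lines: xdsm mvd srxi mtlxd qmstc seeol ekghf dwbu ulzo
Hunk 4: at line 2 remove [srxi,mtlxd] add [iti,erh] -> 9 lines: xdsm mvd iti erh qmstc seeol ekghf dwbu ulzo
Hunk 5: at line 1 remove [iti,erh,qmstc] add [xwrpt,hhhpd] -> 8 lines: xdsm mvd xwrpt hhhpd seeol ekghf dwbu ulzo
Final line count: 8

Answer: 8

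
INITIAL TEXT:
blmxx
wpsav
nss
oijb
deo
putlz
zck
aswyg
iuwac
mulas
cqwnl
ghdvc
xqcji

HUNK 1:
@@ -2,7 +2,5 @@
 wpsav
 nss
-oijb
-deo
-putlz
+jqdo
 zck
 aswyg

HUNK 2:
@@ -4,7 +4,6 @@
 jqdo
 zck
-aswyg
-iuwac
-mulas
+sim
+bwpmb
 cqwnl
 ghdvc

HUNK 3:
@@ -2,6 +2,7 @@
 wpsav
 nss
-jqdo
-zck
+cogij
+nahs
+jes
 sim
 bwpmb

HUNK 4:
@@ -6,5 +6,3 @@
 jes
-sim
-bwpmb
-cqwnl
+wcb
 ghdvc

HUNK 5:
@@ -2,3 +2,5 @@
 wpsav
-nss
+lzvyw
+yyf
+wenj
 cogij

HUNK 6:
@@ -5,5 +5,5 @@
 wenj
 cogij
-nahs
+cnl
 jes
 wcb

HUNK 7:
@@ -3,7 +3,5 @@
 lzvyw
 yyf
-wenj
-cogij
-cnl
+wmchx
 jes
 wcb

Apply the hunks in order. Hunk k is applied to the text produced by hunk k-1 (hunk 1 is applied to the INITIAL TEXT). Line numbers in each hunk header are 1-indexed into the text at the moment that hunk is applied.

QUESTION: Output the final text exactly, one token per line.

Answer: blmxx
wpsav
lzvyw
yyf
wmchx
jes
wcb
ghdvc
xqcji

Derivation:
Hunk 1: at line 2 remove [oijb,deo,putlz] add [jqdo] -> 11 lines: blmxx wpsav nss jqdo zck aswyg iuwac mulas cqwnl ghdvc xqcji
Hunk 2: at line 4 remove [aswyg,iuwac,mulas] add [sim,bwpmb] -> 10 lines: blmxx wpsav nss jqdo zck sim bwpmb cqwnl ghdvc xqcji
Hunk 3: at line 2 remove [jqdo,zck] add [cogij,nahs,jes] -> 11 lines: blmxx wpsav nss cogij nahs jes sim bwpmb cqwnl ghdvc xqcji
Hunk 4: at line 6 remove [sim,bwpmb,cqwnl] add [wcb] -> 9 lines: blmxx wpsav nss cogij nahs jes wcb ghdvc xqcji
Hunk 5: at line 2 remove [nss] add [lzvyw,yyf,wenj] -> 11 lines: blmxx wpsav lzvyw yyf wenj cogij nahs jes wcb ghdvc xqcji
Hunk 6: at line 5 remove [nahs] add [cnl] -> 11 lines: blmxx wpsav lzvyw yyf wenj cogij cnl jes wcb ghdvc xqcji
Hunk 7: at line 3 remove [wenj,cogij,cnl] add [wmchx] -> 9 lines: blmxx wpsav lzvyw yyf wmchx jes wcb ghdvc xqcji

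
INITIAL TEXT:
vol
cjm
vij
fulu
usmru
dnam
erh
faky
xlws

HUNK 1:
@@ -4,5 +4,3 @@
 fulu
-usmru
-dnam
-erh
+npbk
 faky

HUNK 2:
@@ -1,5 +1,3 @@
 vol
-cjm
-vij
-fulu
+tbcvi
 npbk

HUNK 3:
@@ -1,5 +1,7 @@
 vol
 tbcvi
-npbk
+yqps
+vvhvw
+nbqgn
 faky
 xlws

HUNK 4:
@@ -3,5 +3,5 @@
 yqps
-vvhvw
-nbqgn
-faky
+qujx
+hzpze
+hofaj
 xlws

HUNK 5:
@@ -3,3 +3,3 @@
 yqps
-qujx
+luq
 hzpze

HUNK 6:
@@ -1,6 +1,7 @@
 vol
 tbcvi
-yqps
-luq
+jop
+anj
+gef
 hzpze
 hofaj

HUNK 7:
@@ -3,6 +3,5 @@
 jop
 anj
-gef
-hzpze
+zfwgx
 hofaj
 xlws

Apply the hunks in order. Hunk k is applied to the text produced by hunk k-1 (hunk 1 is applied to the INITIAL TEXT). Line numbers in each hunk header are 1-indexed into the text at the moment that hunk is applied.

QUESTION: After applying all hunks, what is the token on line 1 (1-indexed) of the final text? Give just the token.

Hunk 1: at line 4 remove [usmru,dnam,erh] add [npbk] -> 7 lines: vol cjm vij fulu npbk faky xlws
Hunk 2: at line 1 remove [cjm,vij,fulu] add [tbcvi] -> 5 lines: vol tbcvi npbk faky xlws
Hunk 3: at line 1 remove [npbk] add [yqps,vvhvw,nbqgn] -> 7 lines: vol tbcvi yqps vvhvw nbqgn faky xlws
Hunk 4: at line 3 remove [vvhvw,nbqgn,faky] add [qujx,hzpze,hofaj] -> 7 lines: vol tbcvi yqps qujx hzpze hofaj xlws
Hunk 5: at line 3 remove [qujx] add [luq] -> 7 lines: vol tbcvi yqps luq hzpze hofaj xlws
Hunk 6: at line 1 remove [yqps,luq] add [jop,anj,gef] -> 8 lines: vol tbcvi jop anj gef hzpze hofaj xlws
Hunk 7: at line 3 remove [gef,hzpze] add [zfwgx] -> 7 lines: vol tbcvi jop anj zfwgx hofaj xlws
Final line 1: vol

Answer: vol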